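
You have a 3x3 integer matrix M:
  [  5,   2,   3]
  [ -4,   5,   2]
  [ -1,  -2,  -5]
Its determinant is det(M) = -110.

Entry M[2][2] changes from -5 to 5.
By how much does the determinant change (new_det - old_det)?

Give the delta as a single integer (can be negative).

Answer: 330

Derivation:
Cofactor C_22 = 33
Entry delta = 5 - -5 = 10
Det delta = entry_delta * cofactor = 10 * 33 = 330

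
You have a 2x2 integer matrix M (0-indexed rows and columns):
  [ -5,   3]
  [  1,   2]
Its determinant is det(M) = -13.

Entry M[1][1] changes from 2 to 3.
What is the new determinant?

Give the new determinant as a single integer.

Answer: -18

Derivation:
det is linear in row 1: changing M[1][1] by delta changes det by delta * cofactor(1,1).
Cofactor C_11 = (-1)^(1+1) * minor(1,1) = -5
Entry delta = 3 - 2 = 1
Det delta = 1 * -5 = -5
New det = -13 + -5 = -18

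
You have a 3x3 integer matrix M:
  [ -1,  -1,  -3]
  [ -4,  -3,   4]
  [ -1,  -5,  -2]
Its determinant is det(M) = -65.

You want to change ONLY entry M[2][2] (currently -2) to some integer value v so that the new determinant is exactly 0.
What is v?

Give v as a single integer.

det is linear in entry M[2][2]: det = old_det + (v - -2) * C_22
Cofactor C_22 = -1
Want det = 0: -65 + (v - -2) * -1 = 0
  (v - -2) = 65 / -1 = -65
  v = -2 + (-65) = -67

Answer: -67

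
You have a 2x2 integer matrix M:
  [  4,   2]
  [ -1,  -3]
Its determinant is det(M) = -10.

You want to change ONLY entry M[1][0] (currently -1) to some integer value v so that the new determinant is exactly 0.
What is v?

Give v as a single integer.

Answer: -6

Derivation:
det is linear in entry M[1][0]: det = old_det + (v - -1) * C_10
Cofactor C_10 = -2
Want det = 0: -10 + (v - -1) * -2 = 0
  (v - -1) = 10 / -2 = -5
  v = -1 + (-5) = -6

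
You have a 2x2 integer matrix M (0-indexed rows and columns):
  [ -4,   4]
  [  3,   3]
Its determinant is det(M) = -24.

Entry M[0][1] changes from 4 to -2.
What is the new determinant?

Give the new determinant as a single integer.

det is linear in row 0: changing M[0][1] by delta changes det by delta * cofactor(0,1).
Cofactor C_01 = (-1)^(0+1) * minor(0,1) = -3
Entry delta = -2 - 4 = -6
Det delta = -6 * -3 = 18
New det = -24 + 18 = -6

Answer: -6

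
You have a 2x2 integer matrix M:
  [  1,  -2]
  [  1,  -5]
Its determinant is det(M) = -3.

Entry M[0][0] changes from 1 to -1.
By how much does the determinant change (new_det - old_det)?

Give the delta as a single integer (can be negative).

Cofactor C_00 = -5
Entry delta = -1 - 1 = -2
Det delta = entry_delta * cofactor = -2 * -5 = 10

Answer: 10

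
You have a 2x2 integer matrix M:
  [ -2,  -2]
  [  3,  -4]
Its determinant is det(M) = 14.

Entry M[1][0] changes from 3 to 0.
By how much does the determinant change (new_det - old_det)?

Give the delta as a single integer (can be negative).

Cofactor C_10 = 2
Entry delta = 0 - 3 = -3
Det delta = entry_delta * cofactor = -3 * 2 = -6

Answer: -6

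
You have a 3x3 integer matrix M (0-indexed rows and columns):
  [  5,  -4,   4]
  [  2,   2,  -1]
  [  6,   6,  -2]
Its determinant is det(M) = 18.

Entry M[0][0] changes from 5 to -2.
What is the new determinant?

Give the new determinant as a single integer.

det is linear in row 0: changing M[0][0] by delta changes det by delta * cofactor(0,0).
Cofactor C_00 = (-1)^(0+0) * minor(0,0) = 2
Entry delta = -2 - 5 = -7
Det delta = -7 * 2 = -14
New det = 18 + -14 = 4

Answer: 4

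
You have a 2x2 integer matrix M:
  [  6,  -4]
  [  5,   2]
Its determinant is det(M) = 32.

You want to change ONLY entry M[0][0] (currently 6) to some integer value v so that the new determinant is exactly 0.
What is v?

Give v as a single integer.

Answer: -10

Derivation:
det is linear in entry M[0][0]: det = old_det + (v - 6) * C_00
Cofactor C_00 = 2
Want det = 0: 32 + (v - 6) * 2 = 0
  (v - 6) = -32 / 2 = -16
  v = 6 + (-16) = -10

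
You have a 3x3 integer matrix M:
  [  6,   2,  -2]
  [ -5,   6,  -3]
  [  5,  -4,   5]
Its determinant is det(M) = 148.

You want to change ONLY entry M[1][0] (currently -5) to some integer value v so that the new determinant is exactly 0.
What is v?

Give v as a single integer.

det is linear in entry M[1][0]: det = old_det + (v - -5) * C_10
Cofactor C_10 = -2
Want det = 0: 148 + (v - -5) * -2 = 0
  (v - -5) = -148 / -2 = 74
  v = -5 + (74) = 69

Answer: 69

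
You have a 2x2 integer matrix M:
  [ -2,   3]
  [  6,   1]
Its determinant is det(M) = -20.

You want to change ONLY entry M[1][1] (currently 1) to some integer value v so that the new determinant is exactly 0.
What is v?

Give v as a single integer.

det is linear in entry M[1][1]: det = old_det + (v - 1) * C_11
Cofactor C_11 = -2
Want det = 0: -20 + (v - 1) * -2 = 0
  (v - 1) = 20 / -2 = -10
  v = 1 + (-10) = -9

Answer: -9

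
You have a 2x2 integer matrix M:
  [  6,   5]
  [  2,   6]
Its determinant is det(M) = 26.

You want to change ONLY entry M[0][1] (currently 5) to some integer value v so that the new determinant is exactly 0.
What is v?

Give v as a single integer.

det is linear in entry M[0][1]: det = old_det + (v - 5) * C_01
Cofactor C_01 = -2
Want det = 0: 26 + (v - 5) * -2 = 0
  (v - 5) = -26 / -2 = 13
  v = 5 + (13) = 18

Answer: 18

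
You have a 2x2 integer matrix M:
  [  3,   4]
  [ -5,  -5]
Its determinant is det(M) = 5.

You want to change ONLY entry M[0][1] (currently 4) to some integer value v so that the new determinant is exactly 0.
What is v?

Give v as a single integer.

det is linear in entry M[0][1]: det = old_det + (v - 4) * C_01
Cofactor C_01 = 5
Want det = 0: 5 + (v - 4) * 5 = 0
  (v - 4) = -5 / 5 = -1
  v = 4 + (-1) = 3

Answer: 3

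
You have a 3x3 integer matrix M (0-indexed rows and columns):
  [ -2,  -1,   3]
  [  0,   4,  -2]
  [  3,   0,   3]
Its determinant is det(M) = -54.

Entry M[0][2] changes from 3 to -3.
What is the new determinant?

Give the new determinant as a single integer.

Answer: 18

Derivation:
det is linear in row 0: changing M[0][2] by delta changes det by delta * cofactor(0,2).
Cofactor C_02 = (-1)^(0+2) * minor(0,2) = -12
Entry delta = -3 - 3 = -6
Det delta = -6 * -12 = 72
New det = -54 + 72 = 18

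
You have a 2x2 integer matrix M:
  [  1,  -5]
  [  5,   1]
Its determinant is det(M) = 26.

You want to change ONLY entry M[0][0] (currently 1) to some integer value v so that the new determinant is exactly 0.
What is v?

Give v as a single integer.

Answer: -25

Derivation:
det is linear in entry M[0][0]: det = old_det + (v - 1) * C_00
Cofactor C_00 = 1
Want det = 0: 26 + (v - 1) * 1 = 0
  (v - 1) = -26 / 1 = -26
  v = 1 + (-26) = -25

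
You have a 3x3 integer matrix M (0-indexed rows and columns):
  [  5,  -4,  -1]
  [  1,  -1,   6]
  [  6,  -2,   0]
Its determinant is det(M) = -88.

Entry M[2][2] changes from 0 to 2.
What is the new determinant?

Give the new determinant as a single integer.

Answer: -90

Derivation:
det is linear in row 2: changing M[2][2] by delta changes det by delta * cofactor(2,2).
Cofactor C_22 = (-1)^(2+2) * minor(2,2) = -1
Entry delta = 2 - 0 = 2
Det delta = 2 * -1 = -2
New det = -88 + -2 = -90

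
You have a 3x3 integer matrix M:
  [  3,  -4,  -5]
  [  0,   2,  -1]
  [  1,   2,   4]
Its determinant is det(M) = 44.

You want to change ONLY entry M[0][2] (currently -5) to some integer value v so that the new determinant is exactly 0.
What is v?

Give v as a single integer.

det is linear in entry M[0][2]: det = old_det + (v - -5) * C_02
Cofactor C_02 = -2
Want det = 0: 44 + (v - -5) * -2 = 0
  (v - -5) = -44 / -2 = 22
  v = -5 + (22) = 17

Answer: 17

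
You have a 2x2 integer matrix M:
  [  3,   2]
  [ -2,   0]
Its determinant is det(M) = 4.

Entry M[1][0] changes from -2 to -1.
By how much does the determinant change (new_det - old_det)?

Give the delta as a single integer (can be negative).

Answer: -2

Derivation:
Cofactor C_10 = -2
Entry delta = -1 - -2 = 1
Det delta = entry_delta * cofactor = 1 * -2 = -2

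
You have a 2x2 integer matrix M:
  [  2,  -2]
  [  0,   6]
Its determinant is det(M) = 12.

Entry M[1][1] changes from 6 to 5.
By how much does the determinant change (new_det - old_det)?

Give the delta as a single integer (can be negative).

Cofactor C_11 = 2
Entry delta = 5 - 6 = -1
Det delta = entry_delta * cofactor = -1 * 2 = -2

Answer: -2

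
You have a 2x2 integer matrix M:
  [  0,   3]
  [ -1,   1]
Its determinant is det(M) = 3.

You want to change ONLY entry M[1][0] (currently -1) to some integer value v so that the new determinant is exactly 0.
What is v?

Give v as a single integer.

det is linear in entry M[1][0]: det = old_det + (v - -1) * C_10
Cofactor C_10 = -3
Want det = 0: 3 + (v - -1) * -3 = 0
  (v - -1) = -3 / -3 = 1
  v = -1 + (1) = 0

Answer: 0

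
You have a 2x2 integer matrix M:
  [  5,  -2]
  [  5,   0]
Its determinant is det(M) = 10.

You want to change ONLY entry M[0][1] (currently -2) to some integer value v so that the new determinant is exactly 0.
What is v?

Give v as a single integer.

det is linear in entry M[0][1]: det = old_det + (v - -2) * C_01
Cofactor C_01 = -5
Want det = 0: 10 + (v - -2) * -5 = 0
  (v - -2) = -10 / -5 = 2
  v = -2 + (2) = 0

Answer: 0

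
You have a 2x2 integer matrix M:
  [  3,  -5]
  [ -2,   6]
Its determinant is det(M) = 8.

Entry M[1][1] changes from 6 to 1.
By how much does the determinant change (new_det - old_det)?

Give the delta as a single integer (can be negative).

Cofactor C_11 = 3
Entry delta = 1 - 6 = -5
Det delta = entry_delta * cofactor = -5 * 3 = -15

Answer: -15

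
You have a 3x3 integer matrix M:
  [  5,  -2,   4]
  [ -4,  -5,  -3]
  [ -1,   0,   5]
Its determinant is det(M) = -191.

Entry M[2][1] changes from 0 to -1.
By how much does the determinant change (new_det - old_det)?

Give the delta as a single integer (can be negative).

Answer: 1

Derivation:
Cofactor C_21 = -1
Entry delta = -1 - 0 = -1
Det delta = entry_delta * cofactor = -1 * -1 = 1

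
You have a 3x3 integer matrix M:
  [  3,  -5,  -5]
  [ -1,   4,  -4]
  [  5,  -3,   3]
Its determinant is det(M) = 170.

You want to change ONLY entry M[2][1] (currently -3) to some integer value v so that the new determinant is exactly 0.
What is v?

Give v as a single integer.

det is linear in entry M[2][1]: det = old_det + (v - -3) * C_21
Cofactor C_21 = 17
Want det = 0: 170 + (v - -3) * 17 = 0
  (v - -3) = -170 / 17 = -10
  v = -3 + (-10) = -13

Answer: -13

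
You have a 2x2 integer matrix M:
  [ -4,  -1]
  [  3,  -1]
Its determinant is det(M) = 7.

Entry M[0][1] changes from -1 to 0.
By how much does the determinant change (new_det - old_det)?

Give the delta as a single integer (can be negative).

Answer: -3

Derivation:
Cofactor C_01 = -3
Entry delta = 0 - -1 = 1
Det delta = entry_delta * cofactor = 1 * -3 = -3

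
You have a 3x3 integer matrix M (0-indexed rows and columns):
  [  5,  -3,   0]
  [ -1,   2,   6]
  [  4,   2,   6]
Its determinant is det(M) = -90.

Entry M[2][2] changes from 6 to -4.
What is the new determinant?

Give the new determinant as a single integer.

det is linear in row 2: changing M[2][2] by delta changes det by delta * cofactor(2,2).
Cofactor C_22 = (-1)^(2+2) * minor(2,2) = 7
Entry delta = -4 - 6 = -10
Det delta = -10 * 7 = -70
New det = -90 + -70 = -160

Answer: -160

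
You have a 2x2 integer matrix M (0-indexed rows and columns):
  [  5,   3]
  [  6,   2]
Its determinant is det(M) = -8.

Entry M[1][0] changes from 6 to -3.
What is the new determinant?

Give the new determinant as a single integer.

Answer: 19

Derivation:
det is linear in row 1: changing M[1][0] by delta changes det by delta * cofactor(1,0).
Cofactor C_10 = (-1)^(1+0) * minor(1,0) = -3
Entry delta = -3 - 6 = -9
Det delta = -9 * -3 = 27
New det = -8 + 27 = 19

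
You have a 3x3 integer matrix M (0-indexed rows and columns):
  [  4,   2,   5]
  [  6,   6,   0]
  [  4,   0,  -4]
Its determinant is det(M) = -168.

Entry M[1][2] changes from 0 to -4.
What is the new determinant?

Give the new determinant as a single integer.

Answer: -200

Derivation:
det is linear in row 1: changing M[1][2] by delta changes det by delta * cofactor(1,2).
Cofactor C_12 = (-1)^(1+2) * minor(1,2) = 8
Entry delta = -4 - 0 = -4
Det delta = -4 * 8 = -32
New det = -168 + -32 = -200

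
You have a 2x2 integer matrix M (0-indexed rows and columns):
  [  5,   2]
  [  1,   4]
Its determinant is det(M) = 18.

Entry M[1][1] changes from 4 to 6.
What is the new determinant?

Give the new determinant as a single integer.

Answer: 28

Derivation:
det is linear in row 1: changing M[1][1] by delta changes det by delta * cofactor(1,1).
Cofactor C_11 = (-1)^(1+1) * minor(1,1) = 5
Entry delta = 6 - 4 = 2
Det delta = 2 * 5 = 10
New det = 18 + 10 = 28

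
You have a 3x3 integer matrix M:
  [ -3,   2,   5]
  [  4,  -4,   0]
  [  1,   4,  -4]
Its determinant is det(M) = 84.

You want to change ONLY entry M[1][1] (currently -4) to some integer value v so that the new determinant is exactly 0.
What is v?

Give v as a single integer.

Answer: -16

Derivation:
det is linear in entry M[1][1]: det = old_det + (v - -4) * C_11
Cofactor C_11 = 7
Want det = 0: 84 + (v - -4) * 7 = 0
  (v - -4) = -84 / 7 = -12
  v = -4 + (-12) = -16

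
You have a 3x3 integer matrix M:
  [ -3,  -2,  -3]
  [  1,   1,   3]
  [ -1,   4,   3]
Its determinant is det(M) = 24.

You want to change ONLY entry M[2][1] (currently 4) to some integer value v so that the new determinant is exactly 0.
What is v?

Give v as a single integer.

Answer: 0

Derivation:
det is linear in entry M[2][1]: det = old_det + (v - 4) * C_21
Cofactor C_21 = 6
Want det = 0: 24 + (v - 4) * 6 = 0
  (v - 4) = -24 / 6 = -4
  v = 4 + (-4) = 0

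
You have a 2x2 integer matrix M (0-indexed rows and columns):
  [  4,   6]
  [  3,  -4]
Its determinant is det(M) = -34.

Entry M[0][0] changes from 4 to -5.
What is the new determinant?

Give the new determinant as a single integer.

det is linear in row 0: changing M[0][0] by delta changes det by delta * cofactor(0,0).
Cofactor C_00 = (-1)^(0+0) * minor(0,0) = -4
Entry delta = -5 - 4 = -9
Det delta = -9 * -4 = 36
New det = -34 + 36 = 2

Answer: 2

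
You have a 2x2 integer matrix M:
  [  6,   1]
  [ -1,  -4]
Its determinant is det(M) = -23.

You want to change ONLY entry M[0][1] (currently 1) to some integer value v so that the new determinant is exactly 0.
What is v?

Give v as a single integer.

det is linear in entry M[0][1]: det = old_det + (v - 1) * C_01
Cofactor C_01 = 1
Want det = 0: -23 + (v - 1) * 1 = 0
  (v - 1) = 23 / 1 = 23
  v = 1 + (23) = 24

Answer: 24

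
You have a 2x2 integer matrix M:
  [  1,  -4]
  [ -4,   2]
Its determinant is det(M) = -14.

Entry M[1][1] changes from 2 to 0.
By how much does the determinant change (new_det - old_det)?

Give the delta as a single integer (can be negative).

Answer: -2

Derivation:
Cofactor C_11 = 1
Entry delta = 0 - 2 = -2
Det delta = entry_delta * cofactor = -2 * 1 = -2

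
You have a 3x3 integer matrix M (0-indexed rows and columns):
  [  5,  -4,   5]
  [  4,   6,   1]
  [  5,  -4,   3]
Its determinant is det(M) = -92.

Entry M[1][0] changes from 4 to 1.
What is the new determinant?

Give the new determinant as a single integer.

det is linear in row 1: changing M[1][0] by delta changes det by delta * cofactor(1,0).
Cofactor C_10 = (-1)^(1+0) * minor(1,0) = -8
Entry delta = 1 - 4 = -3
Det delta = -3 * -8 = 24
New det = -92 + 24 = -68

Answer: -68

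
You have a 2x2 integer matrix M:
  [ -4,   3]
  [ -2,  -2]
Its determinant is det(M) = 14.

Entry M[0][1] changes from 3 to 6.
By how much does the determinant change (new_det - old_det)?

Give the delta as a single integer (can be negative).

Answer: 6

Derivation:
Cofactor C_01 = 2
Entry delta = 6 - 3 = 3
Det delta = entry_delta * cofactor = 3 * 2 = 6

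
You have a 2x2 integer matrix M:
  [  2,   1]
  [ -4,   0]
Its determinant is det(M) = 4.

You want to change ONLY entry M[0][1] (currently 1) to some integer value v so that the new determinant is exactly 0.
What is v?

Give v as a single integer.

Answer: 0

Derivation:
det is linear in entry M[0][1]: det = old_det + (v - 1) * C_01
Cofactor C_01 = 4
Want det = 0: 4 + (v - 1) * 4 = 0
  (v - 1) = -4 / 4 = -1
  v = 1 + (-1) = 0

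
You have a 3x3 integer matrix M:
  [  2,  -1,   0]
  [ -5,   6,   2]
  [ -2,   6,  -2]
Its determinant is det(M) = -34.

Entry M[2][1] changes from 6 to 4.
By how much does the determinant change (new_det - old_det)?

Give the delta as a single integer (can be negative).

Cofactor C_21 = -4
Entry delta = 4 - 6 = -2
Det delta = entry_delta * cofactor = -2 * -4 = 8

Answer: 8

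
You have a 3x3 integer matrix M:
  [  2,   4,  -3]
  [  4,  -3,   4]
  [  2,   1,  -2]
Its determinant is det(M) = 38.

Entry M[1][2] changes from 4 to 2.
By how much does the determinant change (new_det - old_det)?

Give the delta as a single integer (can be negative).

Cofactor C_12 = 6
Entry delta = 2 - 4 = -2
Det delta = entry_delta * cofactor = -2 * 6 = -12

Answer: -12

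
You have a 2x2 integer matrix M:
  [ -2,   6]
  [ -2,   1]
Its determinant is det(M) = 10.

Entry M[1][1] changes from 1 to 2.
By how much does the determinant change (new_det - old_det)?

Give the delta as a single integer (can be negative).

Cofactor C_11 = -2
Entry delta = 2 - 1 = 1
Det delta = entry_delta * cofactor = 1 * -2 = -2

Answer: -2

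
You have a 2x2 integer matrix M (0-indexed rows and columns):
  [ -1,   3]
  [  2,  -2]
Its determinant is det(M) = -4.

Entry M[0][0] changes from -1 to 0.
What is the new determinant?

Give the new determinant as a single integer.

Answer: -6

Derivation:
det is linear in row 0: changing M[0][0] by delta changes det by delta * cofactor(0,0).
Cofactor C_00 = (-1)^(0+0) * minor(0,0) = -2
Entry delta = 0 - -1 = 1
Det delta = 1 * -2 = -2
New det = -4 + -2 = -6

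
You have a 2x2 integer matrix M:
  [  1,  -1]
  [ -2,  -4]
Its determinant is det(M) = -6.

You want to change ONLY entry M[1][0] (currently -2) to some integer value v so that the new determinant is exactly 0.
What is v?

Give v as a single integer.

det is linear in entry M[1][0]: det = old_det + (v - -2) * C_10
Cofactor C_10 = 1
Want det = 0: -6 + (v - -2) * 1 = 0
  (v - -2) = 6 / 1 = 6
  v = -2 + (6) = 4

Answer: 4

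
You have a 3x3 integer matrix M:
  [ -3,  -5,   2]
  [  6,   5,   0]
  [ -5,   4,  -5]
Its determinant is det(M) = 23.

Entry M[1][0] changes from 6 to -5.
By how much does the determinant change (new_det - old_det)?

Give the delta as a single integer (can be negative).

Answer: 187

Derivation:
Cofactor C_10 = -17
Entry delta = -5 - 6 = -11
Det delta = entry_delta * cofactor = -11 * -17 = 187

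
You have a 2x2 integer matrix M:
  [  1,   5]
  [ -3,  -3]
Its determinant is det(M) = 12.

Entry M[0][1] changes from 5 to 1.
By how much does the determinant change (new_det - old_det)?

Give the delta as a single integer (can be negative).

Cofactor C_01 = 3
Entry delta = 1 - 5 = -4
Det delta = entry_delta * cofactor = -4 * 3 = -12

Answer: -12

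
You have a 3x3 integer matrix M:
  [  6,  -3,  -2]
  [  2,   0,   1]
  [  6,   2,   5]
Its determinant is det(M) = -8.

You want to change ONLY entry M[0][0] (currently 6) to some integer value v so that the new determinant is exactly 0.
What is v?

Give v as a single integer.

det is linear in entry M[0][0]: det = old_det + (v - 6) * C_00
Cofactor C_00 = -2
Want det = 0: -8 + (v - 6) * -2 = 0
  (v - 6) = 8 / -2 = -4
  v = 6 + (-4) = 2

Answer: 2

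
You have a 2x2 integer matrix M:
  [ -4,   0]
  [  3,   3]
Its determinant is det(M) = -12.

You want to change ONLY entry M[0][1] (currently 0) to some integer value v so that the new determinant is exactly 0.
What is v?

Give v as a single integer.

det is linear in entry M[0][1]: det = old_det + (v - 0) * C_01
Cofactor C_01 = -3
Want det = 0: -12 + (v - 0) * -3 = 0
  (v - 0) = 12 / -3 = -4
  v = 0 + (-4) = -4

Answer: -4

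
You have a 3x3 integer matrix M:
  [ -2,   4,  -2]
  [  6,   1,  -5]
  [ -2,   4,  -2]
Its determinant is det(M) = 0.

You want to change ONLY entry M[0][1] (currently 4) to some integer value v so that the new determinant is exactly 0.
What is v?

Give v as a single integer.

Answer: 4

Derivation:
det is linear in entry M[0][1]: det = old_det + (v - 4) * C_01
Cofactor C_01 = 22
Want det = 0: 0 + (v - 4) * 22 = 0
  (v - 4) = 0 / 22 = 0
  v = 4 + (0) = 4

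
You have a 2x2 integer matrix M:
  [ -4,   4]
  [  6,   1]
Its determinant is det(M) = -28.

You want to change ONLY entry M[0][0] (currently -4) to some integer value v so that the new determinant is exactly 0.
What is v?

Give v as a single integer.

Answer: 24

Derivation:
det is linear in entry M[0][0]: det = old_det + (v - -4) * C_00
Cofactor C_00 = 1
Want det = 0: -28 + (v - -4) * 1 = 0
  (v - -4) = 28 / 1 = 28
  v = -4 + (28) = 24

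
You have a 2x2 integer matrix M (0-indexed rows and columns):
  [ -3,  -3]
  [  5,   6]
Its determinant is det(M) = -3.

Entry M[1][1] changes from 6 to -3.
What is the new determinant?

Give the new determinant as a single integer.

Answer: 24

Derivation:
det is linear in row 1: changing M[1][1] by delta changes det by delta * cofactor(1,1).
Cofactor C_11 = (-1)^(1+1) * minor(1,1) = -3
Entry delta = -3 - 6 = -9
Det delta = -9 * -3 = 27
New det = -3 + 27 = 24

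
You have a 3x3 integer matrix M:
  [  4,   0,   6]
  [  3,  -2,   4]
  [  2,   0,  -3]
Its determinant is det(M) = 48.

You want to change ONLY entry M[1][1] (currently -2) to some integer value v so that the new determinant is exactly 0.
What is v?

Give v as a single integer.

det is linear in entry M[1][1]: det = old_det + (v - -2) * C_11
Cofactor C_11 = -24
Want det = 0: 48 + (v - -2) * -24 = 0
  (v - -2) = -48 / -24 = 2
  v = -2 + (2) = 0

Answer: 0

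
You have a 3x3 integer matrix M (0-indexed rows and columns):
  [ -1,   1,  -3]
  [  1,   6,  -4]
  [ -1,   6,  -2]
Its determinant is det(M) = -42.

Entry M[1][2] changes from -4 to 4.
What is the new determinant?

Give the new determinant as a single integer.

det is linear in row 1: changing M[1][2] by delta changes det by delta * cofactor(1,2).
Cofactor C_12 = (-1)^(1+2) * minor(1,2) = 5
Entry delta = 4 - -4 = 8
Det delta = 8 * 5 = 40
New det = -42 + 40 = -2

Answer: -2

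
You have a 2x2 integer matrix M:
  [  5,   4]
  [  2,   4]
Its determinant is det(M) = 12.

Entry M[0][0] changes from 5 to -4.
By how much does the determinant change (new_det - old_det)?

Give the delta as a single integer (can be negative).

Cofactor C_00 = 4
Entry delta = -4 - 5 = -9
Det delta = entry_delta * cofactor = -9 * 4 = -36

Answer: -36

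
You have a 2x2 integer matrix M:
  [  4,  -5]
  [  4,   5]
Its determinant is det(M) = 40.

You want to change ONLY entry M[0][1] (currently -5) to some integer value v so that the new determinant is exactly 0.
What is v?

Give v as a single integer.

Answer: 5

Derivation:
det is linear in entry M[0][1]: det = old_det + (v - -5) * C_01
Cofactor C_01 = -4
Want det = 0: 40 + (v - -5) * -4 = 0
  (v - -5) = -40 / -4 = 10
  v = -5 + (10) = 5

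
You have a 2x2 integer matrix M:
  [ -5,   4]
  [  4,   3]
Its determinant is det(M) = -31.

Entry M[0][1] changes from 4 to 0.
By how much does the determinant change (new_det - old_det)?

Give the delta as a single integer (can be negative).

Answer: 16

Derivation:
Cofactor C_01 = -4
Entry delta = 0 - 4 = -4
Det delta = entry_delta * cofactor = -4 * -4 = 16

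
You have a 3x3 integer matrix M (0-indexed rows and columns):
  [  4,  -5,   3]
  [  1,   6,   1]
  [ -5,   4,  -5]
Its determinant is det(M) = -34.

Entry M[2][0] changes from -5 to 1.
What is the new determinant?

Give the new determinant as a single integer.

Answer: -172

Derivation:
det is linear in row 2: changing M[2][0] by delta changes det by delta * cofactor(2,0).
Cofactor C_20 = (-1)^(2+0) * minor(2,0) = -23
Entry delta = 1 - -5 = 6
Det delta = 6 * -23 = -138
New det = -34 + -138 = -172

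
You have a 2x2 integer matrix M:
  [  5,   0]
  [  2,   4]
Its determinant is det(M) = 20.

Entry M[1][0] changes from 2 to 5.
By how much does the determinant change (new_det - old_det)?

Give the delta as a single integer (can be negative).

Answer: 0

Derivation:
Cofactor C_10 = 0
Entry delta = 5 - 2 = 3
Det delta = entry_delta * cofactor = 3 * 0 = 0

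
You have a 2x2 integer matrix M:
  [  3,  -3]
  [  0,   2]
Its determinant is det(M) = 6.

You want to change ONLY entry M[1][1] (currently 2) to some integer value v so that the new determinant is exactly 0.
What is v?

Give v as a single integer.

det is linear in entry M[1][1]: det = old_det + (v - 2) * C_11
Cofactor C_11 = 3
Want det = 0: 6 + (v - 2) * 3 = 0
  (v - 2) = -6 / 3 = -2
  v = 2 + (-2) = 0

Answer: 0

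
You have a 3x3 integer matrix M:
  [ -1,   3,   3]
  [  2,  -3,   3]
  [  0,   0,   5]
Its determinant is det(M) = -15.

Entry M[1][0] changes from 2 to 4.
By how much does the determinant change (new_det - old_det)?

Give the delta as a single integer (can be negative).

Answer: -30

Derivation:
Cofactor C_10 = -15
Entry delta = 4 - 2 = 2
Det delta = entry_delta * cofactor = 2 * -15 = -30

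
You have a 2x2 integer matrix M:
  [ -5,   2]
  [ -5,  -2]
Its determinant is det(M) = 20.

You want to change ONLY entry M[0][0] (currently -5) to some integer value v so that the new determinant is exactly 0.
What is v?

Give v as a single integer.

det is linear in entry M[0][0]: det = old_det + (v - -5) * C_00
Cofactor C_00 = -2
Want det = 0: 20 + (v - -5) * -2 = 0
  (v - -5) = -20 / -2 = 10
  v = -5 + (10) = 5

Answer: 5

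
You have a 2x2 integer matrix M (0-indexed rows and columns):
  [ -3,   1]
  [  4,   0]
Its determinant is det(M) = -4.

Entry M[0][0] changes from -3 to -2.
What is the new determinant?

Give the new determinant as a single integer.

Answer: -4

Derivation:
det is linear in row 0: changing M[0][0] by delta changes det by delta * cofactor(0,0).
Cofactor C_00 = (-1)^(0+0) * minor(0,0) = 0
Entry delta = -2 - -3 = 1
Det delta = 1 * 0 = 0
New det = -4 + 0 = -4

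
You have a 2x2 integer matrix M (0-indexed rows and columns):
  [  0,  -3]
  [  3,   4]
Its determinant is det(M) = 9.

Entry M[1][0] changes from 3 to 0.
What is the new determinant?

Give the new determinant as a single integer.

det is linear in row 1: changing M[1][0] by delta changes det by delta * cofactor(1,0).
Cofactor C_10 = (-1)^(1+0) * minor(1,0) = 3
Entry delta = 0 - 3 = -3
Det delta = -3 * 3 = -9
New det = 9 + -9 = 0

Answer: 0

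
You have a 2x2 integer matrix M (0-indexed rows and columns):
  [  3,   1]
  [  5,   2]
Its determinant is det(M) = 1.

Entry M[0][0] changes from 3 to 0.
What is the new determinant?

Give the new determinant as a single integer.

Answer: -5

Derivation:
det is linear in row 0: changing M[0][0] by delta changes det by delta * cofactor(0,0).
Cofactor C_00 = (-1)^(0+0) * minor(0,0) = 2
Entry delta = 0 - 3 = -3
Det delta = -3 * 2 = -6
New det = 1 + -6 = -5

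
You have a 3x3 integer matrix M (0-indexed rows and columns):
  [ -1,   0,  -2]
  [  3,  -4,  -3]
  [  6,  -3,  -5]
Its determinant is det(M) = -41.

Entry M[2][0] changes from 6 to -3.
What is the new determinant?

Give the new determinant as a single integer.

Answer: 31

Derivation:
det is linear in row 2: changing M[2][0] by delta changes det by delta * cofactor(2,0).
Cofactor C_20 = (-1)^(2+0) * minor(2,0) = -8
Entry delta = -3 - 6 = -9
Det delta = -9 * -8 = 72
New det = -41 + 72 = 31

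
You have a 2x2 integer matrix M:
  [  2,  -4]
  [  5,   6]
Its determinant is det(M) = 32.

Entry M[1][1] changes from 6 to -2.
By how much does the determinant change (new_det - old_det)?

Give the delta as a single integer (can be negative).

Cofactor C_11 = 2
Entry delta = -2 - 6 = -8
Det delta = entry_delta * cofactor = -8 * 2 = -16

Answer: -16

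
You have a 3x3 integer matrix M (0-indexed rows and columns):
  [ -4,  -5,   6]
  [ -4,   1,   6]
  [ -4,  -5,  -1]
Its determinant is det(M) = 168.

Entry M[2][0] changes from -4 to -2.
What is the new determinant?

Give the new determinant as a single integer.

Answer: 96

Derivation:
det is linear in row 2: changing M[2][0] by delta changes det by delta * cofactor(2,0).
Cofactor C_20 = (-1)^(2+0) * minor(2,0) = -36
Entry delta = -2 - -4 = 2
Det delta = 2 * -36 = -72
New det = 168 + -72 = 96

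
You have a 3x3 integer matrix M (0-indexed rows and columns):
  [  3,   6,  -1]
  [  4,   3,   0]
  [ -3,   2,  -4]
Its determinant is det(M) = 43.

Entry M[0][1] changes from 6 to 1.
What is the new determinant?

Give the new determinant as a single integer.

det is linear in row 0: changing M[0][1] by delta changes det by delta * cofactor(0,1).
Cofactor C_01 = (-1)^(0+1) * minor(0,1) = 16
Entry delta = 1 - 6 = -5
Det delta = -5 * 16 = -80
New det = 43 + -80 = -37

Answer: -37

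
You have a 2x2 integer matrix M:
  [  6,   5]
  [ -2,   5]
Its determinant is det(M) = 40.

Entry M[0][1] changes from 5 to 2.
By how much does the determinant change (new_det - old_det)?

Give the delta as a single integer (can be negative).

Cofactor C_01 = 2
Entry delta = 2 - 5 = -3
Det delta = entry_delta * cofactor = -3 * 2 = -6

Answer: -6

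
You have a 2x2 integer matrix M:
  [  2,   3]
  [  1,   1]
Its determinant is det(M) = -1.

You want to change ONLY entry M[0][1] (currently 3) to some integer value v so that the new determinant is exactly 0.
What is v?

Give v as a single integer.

Answer: 2

Derivation:
det is linear in entry M[0][1]: det = old_det + (v - 3) * C_01
Cofactor C_01 = -1
Want det = 0: -1 + (v - 3) * -1 = 0
  (v - 3) = 1 / -1 = -1
  v = 3 + (-1) = 2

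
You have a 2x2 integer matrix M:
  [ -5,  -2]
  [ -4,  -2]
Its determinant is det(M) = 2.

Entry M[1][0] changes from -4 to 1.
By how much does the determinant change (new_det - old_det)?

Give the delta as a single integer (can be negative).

Answer: 10

Derivation:
Cofactor C_10 = 2
Entry delta = 1 - -4 = 5
Det delta = entry_delta * cofactor = 5 * 2 = 10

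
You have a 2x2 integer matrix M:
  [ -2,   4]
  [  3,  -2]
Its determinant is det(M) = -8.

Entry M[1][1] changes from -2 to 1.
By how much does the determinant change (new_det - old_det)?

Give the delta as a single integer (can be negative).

Cofactor C_11 = -2
Entry delta = 1 - -2 = 3
Det delta = entry_delta * cofactor = 3 * -2 = -6

Answer: -6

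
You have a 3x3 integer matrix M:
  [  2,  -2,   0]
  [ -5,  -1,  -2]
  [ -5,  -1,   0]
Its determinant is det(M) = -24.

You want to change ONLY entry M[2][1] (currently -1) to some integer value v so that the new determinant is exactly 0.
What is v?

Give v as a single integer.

det is linear in entry M[2][1]: det = old_det + (v - -1) * C_21
Cofactor C_21 = 4
Want det = 0: -24 + (v - -1) * 4 = 0
  (v - -1) = 24 / 4 = 6
  v = -1 + (6) = 5

Answer: 5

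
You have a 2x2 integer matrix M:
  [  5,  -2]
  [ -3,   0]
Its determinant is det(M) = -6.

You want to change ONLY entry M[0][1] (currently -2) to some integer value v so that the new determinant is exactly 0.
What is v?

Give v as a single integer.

Answer: 0

Derivation:
det is linear in entry M[0][1]: det = old_det + (v - -2) * C_01
Cofactor C_01 = 3
Want det = 0: -6 + (v - -2) * 3 = 0
  (v - -2) = 6 / 3 = 2
  v = -2 + (2) = 0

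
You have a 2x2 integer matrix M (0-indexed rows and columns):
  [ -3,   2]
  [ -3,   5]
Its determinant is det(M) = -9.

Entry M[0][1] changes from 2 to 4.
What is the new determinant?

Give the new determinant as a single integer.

Answer: -3

Derivation:
det is linear in row 0: changing M[0][1] by delta changes det by delta * cofactor(0,1).
Cofactor C_01 = (-1)^(0+1) * minor(0,1) = 3
Entry delta = 4 - 2 = 2
Det delta = 2 * 3 = 6
New det = -9 + 6 = -3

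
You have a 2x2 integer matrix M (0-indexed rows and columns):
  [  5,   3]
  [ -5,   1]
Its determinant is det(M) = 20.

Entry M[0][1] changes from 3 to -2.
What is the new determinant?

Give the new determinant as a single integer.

det is linear in row 0: changing M[0][1] by delta changes det by delta * cofactor(0,1).
Cofactor C_01 = (-1)^(0+1) * minor(0,1) = 5
Entry delta = -2 - 3 = -5
Det delta = -5 * 5 = -25
New det = 20 + -25 = -5

Answer: -5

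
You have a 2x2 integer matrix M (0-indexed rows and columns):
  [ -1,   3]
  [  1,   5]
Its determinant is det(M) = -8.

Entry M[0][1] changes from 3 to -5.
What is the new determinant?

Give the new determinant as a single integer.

Answer: 0

Derivation:
det is linear in row 0: changing M[0][1] by delta changes det by delta * cofactor(0,1).
Cofactor C_01 = (-1)^(0+1) * minor(0,1) = -1
Entry delta = -5 - 3 = -8
Det delta = -8 * -1 = 8
New det = -8 + 8 = 0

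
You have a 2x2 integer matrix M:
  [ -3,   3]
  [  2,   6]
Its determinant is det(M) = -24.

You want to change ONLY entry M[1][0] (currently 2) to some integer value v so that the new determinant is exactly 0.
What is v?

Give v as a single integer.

Answer: -6

Derivation:
det is linear in entry M[1][0]: det = old_det + (v - 2) * C_10
Cofactor C_10 = -3
Want det = 0: -24 + (v - 2) * -3 = 0
  (v - 2) = 24 / -3 = -8
  v = 2 + (-8) = -6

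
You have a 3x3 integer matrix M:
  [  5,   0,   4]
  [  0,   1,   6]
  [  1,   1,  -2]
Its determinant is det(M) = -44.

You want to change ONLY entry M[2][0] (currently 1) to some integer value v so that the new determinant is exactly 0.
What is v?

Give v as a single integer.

det is linear in entry M[2][0]: det = old_det + (v - 1) * C_20
Cofactor C_20 = -4
Want det = 0: -44 + (v - 1) * -4 = 0
  (v - 1) = 44 / -4 = -11
  v = 1 + (-11) = -10

Answer: -10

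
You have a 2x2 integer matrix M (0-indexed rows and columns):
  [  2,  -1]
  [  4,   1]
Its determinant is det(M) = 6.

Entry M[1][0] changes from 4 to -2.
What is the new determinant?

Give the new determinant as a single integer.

det is linear in row 1: changing M[1][0] by delta changes det by delta * cofactor(1,0).
Cofactor C_10 = (-1)^(1+0) * minor(1,0) = 1
Entry delta = -2 - 4 = -6
Det delta = -6 * 1 = -6
New det = 6 + -6 = 0

Answer: 0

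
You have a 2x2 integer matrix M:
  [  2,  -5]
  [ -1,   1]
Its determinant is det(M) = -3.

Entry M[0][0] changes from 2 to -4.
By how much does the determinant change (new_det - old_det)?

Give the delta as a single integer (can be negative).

Answer: -6

Derivation:
Cofactor C_00 = 1
Entry delta = -4 - 2 = -6
Det delta = entry_delta * cofactor = -6 * 1 = -6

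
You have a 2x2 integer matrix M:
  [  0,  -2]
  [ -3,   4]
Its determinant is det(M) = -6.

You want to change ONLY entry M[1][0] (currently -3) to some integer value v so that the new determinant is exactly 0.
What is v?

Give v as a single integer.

det is linear in entry M[1][0]: det = old_det + (v - -3) * C_10
Cofactor C_10 = 2
Want det = 0: -6 + (v - -3) * 2 = 0
  (v - -3) = 6 / 2 = 3
  v = -3 + (3) = 0

Answer: 0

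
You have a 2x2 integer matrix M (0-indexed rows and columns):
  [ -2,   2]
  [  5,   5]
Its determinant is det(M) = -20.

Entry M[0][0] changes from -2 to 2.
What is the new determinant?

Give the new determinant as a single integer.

Answer: 0

Derivation:
det is linear in row 0: changing M[0][0] by delta changes det by delta * cofactor(0,0).
Cofactor C_00 = (-1)^(0+0) * minor(0,0) = 5
Entry delta = 2 - -2 = 4
Det delta = 4 * 5 = 20
New det = -20 + 20 = 0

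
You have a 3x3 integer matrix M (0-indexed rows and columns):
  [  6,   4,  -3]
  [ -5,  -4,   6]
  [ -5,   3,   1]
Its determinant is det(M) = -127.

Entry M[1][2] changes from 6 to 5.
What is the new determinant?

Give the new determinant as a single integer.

Answer: -89

Derivation:
det is linear in row 1: changing M[1][2] by delta changes det by delta * cofactor(1,2).
Cofactor C_12 = (-1)^(1+2) * minor(1,2) = -38
Entry delta = 5 - 6 = -1
Det delta = -1 * -38 = 38
New det = -127 + 38 = -89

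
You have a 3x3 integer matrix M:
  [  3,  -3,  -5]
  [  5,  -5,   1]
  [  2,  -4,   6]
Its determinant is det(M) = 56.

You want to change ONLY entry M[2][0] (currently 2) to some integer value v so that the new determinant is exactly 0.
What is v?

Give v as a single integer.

Answer: 4

Derivation:
det is linear in entry M[2][0]: det = old_det + (v - 2) * C_20
Cofactor C_20 = -28
Want det = 0: 56 + (v - 2) * -28 = 0
  (v - 2) = -56 / -28 = 2
  v = 2 + (2) = 4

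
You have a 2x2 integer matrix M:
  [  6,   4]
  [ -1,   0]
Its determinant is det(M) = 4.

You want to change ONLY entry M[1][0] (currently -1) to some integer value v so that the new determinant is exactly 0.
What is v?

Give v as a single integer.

Answer: 0

Derivation:
det is linear in entry M[1][0]: det = old_det + (v - -1) * C_10
Cofactor C_10 = -4
Want det = 0: 4 + (v - -1) * -4 = 0
  (v - -1) = -4 / -4 = 1
  v = -1 + (1) = 0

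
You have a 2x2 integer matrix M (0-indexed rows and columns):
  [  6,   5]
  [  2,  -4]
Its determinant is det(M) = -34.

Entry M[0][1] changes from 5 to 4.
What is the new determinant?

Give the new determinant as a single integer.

Answer: -32

Derivation:
det is linear in row 0: changing M[0][1] by delta changes det by delta * cofactor(0,1).
Cofactor C_01 = (-1)^(0+1) * minor(0,1) = -2
Entry delta = 4 - 5 = -1
Det delta = -1 * -2 = 2
New det = -34 + 2 = -32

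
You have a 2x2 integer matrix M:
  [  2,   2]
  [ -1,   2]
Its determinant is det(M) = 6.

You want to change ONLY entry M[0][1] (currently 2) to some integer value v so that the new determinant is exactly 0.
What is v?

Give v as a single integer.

det is linear in entry M[0][1]: det = old_det + (v - 2) * C_01
Cofactor C_01 = 1
Want det = 0: 6 + (v - 2) * 1 = 0
  (v - 2) = -6 / 1 = -6
  v = 2 + (-6) = -4

Answer: -4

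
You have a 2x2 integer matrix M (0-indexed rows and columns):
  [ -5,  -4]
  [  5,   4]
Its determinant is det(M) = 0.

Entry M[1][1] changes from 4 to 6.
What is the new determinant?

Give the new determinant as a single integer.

det is linear in row 1: changing M[1][1] by delta changes det by delta * cofactor(1,1).
Cofactor C_11 = (-1)^(1+1) * minor(1,1) = -5
Entry delta = 6 - 4 = 2
Det delta = 2 * -5 = -10
New det = 0 + -10 = -10

Answer: -10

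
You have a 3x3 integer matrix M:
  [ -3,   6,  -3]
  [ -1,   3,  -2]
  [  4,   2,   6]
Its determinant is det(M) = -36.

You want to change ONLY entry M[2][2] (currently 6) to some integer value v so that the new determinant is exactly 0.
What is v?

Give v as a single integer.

Answer: -6

Derivation:
det is linear in entry M[2][2]: det = old_det + (v - 6) * C_22
Cofactor C_22 = -3
Want det = 0: -36 + (v - 6) * -3 = 0
  (v - 6) = 36 / -3 = -12
  v = 6 + (-12) = -6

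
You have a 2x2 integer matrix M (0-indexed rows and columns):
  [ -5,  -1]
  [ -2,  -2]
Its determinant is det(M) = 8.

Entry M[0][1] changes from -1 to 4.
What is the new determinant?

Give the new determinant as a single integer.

det is linear in row 0: changing M[0][1] by delta changes det by delta * cofactor(0,1).
Cofactor C_01 = (-1)^(0+1) * minor(0,1) = 2
Entry delta = 4 - -1 = 5
Det delta = 5 * 2 = 10
New det = 8 + 10 = 18

Answer: 18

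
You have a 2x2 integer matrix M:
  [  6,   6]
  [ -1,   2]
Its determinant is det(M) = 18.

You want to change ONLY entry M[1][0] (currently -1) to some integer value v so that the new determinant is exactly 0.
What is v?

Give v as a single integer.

det is linear in entry M[1][0]: det = old_det + (v - -1) * C_10
Cofactor C_10 = -6
Want det = 0: 18 + (v - -1) * -6 = 0
  (v - -1) = -18 / -6 = 3
  v = -1 + (3) = 2

Answer: 2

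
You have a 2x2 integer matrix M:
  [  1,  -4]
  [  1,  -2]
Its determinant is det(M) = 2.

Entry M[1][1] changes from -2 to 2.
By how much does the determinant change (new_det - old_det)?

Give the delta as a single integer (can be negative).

Cofactor C_11 = 1
Entry delta = 2 - -2 = 4
Det delta = entry_delta * cofactor = 4 * 1 = 4

Answer: 4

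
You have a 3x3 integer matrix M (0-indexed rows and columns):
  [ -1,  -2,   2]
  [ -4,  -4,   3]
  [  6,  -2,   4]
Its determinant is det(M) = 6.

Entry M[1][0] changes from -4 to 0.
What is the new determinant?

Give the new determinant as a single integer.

det is linear in row 1: changing M[1][0] by delta changes det by delta * cofactor(1,0).
Cofactor C_10 = (-1)^(1+0) * minor(1,0) = 4
Entry delta = 0 - -4 = 4
Det delta = 4 * 4 = 16
New det = 6 + 16 = 22

Answer: 22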